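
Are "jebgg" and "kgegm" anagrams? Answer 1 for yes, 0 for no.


Strings: "jebgg", "kgegm"
Sorted first:  beggj
Sorted second: eggkm
Differ at position 0: 'b' vs 'e' => not anagrams

0


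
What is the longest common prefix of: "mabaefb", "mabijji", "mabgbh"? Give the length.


Words: mabaefb, mabijji, mabgbh
  Position 0: all 'm' => match
  Position 1: all 'a' => match
  Position 2: all 'b' => match
  Position 3: ('a', 'i', 'g') => mismatch, stop
LCP = "mab" (length 3)

3


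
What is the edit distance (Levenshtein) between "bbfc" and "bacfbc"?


Computing edit distance: "bbfc" -> "bacfbc"
DP table:
           b    a    c    f    b    c
      0    1    2    3    4    5    6
  b   1    0    1    2    3    4    5
  b   2    1    1    2    3    3    4
  f   3    2    2    2    2    3    4
  c   4    3    3    2    3    3    3
Edit distance = dp[4][6] = 3

3


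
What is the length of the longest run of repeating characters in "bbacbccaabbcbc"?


Input: "bbacbccaabbcbc"
Scanning for longest run:
  Position 1 ('b'): continues run of 'b', length=2
  Position 2 ('a'): new char, reset run to 1
  Position 3 ('c'): new char, reset run to 1
  Position 4 ('b'): new char, reset run to 1
  Position 5 ('c'): new char, reset run to 1
  Position 6 ('c'): continues run of 'c', length=2
  Position 7 ('a'): new char, reset run to 1
  Position 8 ('a'): continues run of 'a', length=2
  Position 9 ('b'): new char, reset run to 1
  Position 10 ('b'): continues run of 'b', length=2
  Position 11 ('c'): new char, reset run to 1
  Position 12 ('b'): new char, reset run to 1
  Position 13 ('c'): new char, reset run to 1
Longest run: 'b' with length 2

2


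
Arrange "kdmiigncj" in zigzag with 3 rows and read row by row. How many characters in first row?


Zigzag "kdmiigncj" into 3 rows:
Placing characters:
  'k' => row 0
  'd' => row 1
  'm' => row 2
  'i' => row 1
  'i' => row 0
  'g' => row 1
  'n' => row 2
  'c' => row 1
  'j' => row 0
Rows:
  Row 0: "kij"
  Row 1: "digc"
  Row 2: "mn"
First row length: 3

3


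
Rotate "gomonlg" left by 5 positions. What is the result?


Input: "gomonlg", rotate left by 5
First 5 characters: "gomon"
Remaining characters: "lg"
Concatenate remaining + first: "lg" + "gomon" = "lggomon"

lggomon


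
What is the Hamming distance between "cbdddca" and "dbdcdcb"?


Comparing "cbdddca" and "dbdcdcb" position by position:
  Position 0: 'c' vs 'd' => differ
  Position 1: 'b' vs 'b' => same
  Position 2: 'd' vs 'd' => same
  Position 3: 'd' vs 'c' => differ
  Position 4: 'd' vs 'd' => same
  Position 5: 'c' vs 'c' => same
  Position 6: 'a' vs 'b' => differ
Total differences (Hamming distance): 3

3


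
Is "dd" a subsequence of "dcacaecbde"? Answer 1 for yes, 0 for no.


Check if "dd" is a subsequence of "dcacaecbde"
Greedy scan:
  Position 0 ('d'): matches sub[0] = 'd'
  Position 1 ('c'): no match needed
  Position 2 ('a'): no match needed
  Position 3 ('c'): no match needed
  Position 4 ('a'): no match needed
  Position 5 ('e'): no match needed
  Position 6 ('c'): no match needed
  Position 7 ('b'): no match needed
  Position 8 ('d'): matches sub[1] = 'd'
  Position 9 ('e'): no match needed
All 2 characters matched => is a subsequence

1


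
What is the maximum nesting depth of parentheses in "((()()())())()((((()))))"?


Input: "((()()())())()((((()))))"
Tracking depth:
  Position 0 '(': depth becomes 1
  Position 1 '(': depth becomes 2
  Position 2 '(': depth becomes 3
  Position 3 ')': depth becomes 2
  Position 4 '(': depth becomes 3
  Position 5 ')': depth becomes 2
  Position 6 '(': depth becomes 3
  Position 7 ')': depth becomes 2
  Position 8 ')': depth becomes 1
  Position 9 '(': depth becomes 2
  Position 10 ')': depth becomes 1
  Position 11 ')': depth becomes 0
  Position 12 '(': depth becomes 1
  Position 13 ')': depth becomes 0
  Position 14 '(': depth becomes 1
  Position 15 '(': depth becomes 2
  Position 16 '(': depth becomes 3
  Position 17 '(': depth becomes 4
  Position 18 '(': depth becomes 5
  Position 19 ')': depth becomes 4
  Position 20 ')': depth becomes 3
  Position 21 ')': depth becomes 2
  Position 22 ')': depth becomes 1
  Position 23 ')': depth becomes 0
Maximum depth reached: 5

5


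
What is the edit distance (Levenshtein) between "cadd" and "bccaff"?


Computing edit distance: "cadd" -> "bccaff"
DP table:
           b    c    c    a    f    f
      0    1    2    3    4    5    6
  c   1    1    1    2    3    4    5
  a   2    2    2    2    2    3    4
  d   3    3    3    3    3    3    4
  d   4    4    4    4    4    4    4
Edit distance = dp[4][6] = 4

4


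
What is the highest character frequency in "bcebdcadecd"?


Input: bcebdcadecd
Character counts:
  'a': 1
  'b': 2
  'c': 3
  'd': 3
  'e': 2
Maximum frequency: 3

3


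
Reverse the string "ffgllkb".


Input: ffgllkb
Reading characters right to left:
  Position 6: 'b'
  Position 5: 'k'
  Position 4: 'l'
  Position 3: 'l'
  Position 2: 'g'
  Position 1: 'f'
  Position 0: 'f'
Reversed: bkllgff

bkllgff


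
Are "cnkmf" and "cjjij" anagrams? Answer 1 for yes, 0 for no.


Strings: "cnkmf", "cjjij"
Sorted first:  cfkmn
Sorted second: cijjj
Differ at position 1: 'f' vs 'i' => not anagrams

0


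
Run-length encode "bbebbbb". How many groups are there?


Input: bbebbbb
Scanning for consecutive runs:
  Group 1: 'b' x 2 (positions 0-1)
  Group 2: 'e' x 1 (positions 2-2)
  Group 3: 'b' x 4 (positions 3-6)
Total groups: 3

3


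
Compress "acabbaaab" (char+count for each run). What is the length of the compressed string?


Input: acabbaaab
Runs:
  'a' x 1 => "a1"
  'c' x 1 => "c1"
  'a' x 1 => "a1"
  'b' x 2 => "b2"
  'a' x 3 => "a3"
  'b' x 1 => "b1"
Compressed: "a1c1a1b2a3b1"
Compressed length: 12

12


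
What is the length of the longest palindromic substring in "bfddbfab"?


Input: "bfddbfab"
Checking substrings for palindromes:
  [2:4] "dd" (len 2) => palindrome
Longest palindromic substring: "dd" with length 2

2


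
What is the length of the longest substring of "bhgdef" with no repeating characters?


Input: "bhgdef"
Sliding window (track last position of each char):
  Position 0 ('b'): window [0,0] length 1 -- new best
  Position 1 ('h'): window [0,1] length 2 -- new best
  Position 2 ('g'): window [0,2] length 3 -- new best
  Position 3 ('d'): window [0,3] length 4 -- new best
  Position 4 ('e'): window [0,4] length 5 -- new best
  Position 5 ('f'): window [0,5] length 6 -- new best
Longest substring with no repeats: "bhgdef" with length 6

6


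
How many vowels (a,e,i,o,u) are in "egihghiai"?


Input: egihghiai
Checking each character:
  'e' at position 0: vowel (running total: 1)
  'g' at position 1: consonant
  'i' at position 2: vowel (running total: 2)
  'h' at position 3: consonant
  'g' at position 4: consonant
  'h' at position 5: consonant
  'i' at position 6: vowel (running total: 3)
  'a' at position 7: vowel (running total: 4)
  'i' at position 8: vowel (running total: 5)
Total vowels: 5

5


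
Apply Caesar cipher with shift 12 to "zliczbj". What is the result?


Caesar cipher: shift "zliczbj" by 12
  'z' (pos 25) + 12 = pos 11 = 'l'
  'l' (pos 11) + 12 = pos 23 = 'x'
  'i' (pos 8) + 12 = pos 20 = 'u'
  'c' (pos 2) + 12 = pos 14 = 'o'
  'z' (pos 25) + 12 = pos 11 = 'l'
  'b' (pos 1) + 12 = pos 13 = 'n'
  'j' (pos 9) + 12 = pos 21 = 'v'
Result: lxuolnv

lxuolnv


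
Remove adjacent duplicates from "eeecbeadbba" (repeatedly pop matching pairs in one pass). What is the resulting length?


Input: eeecbeadbba
Stack-based adjacent duplicate removal:
  Read 'e': push. Stack: e
  Read 'e': matches stack top 'e' => pop. Stack: (empty)
  Read 'e': push. Stack: e
  Read 'c': push. Stack: ec
  Read 'b': push. Stack: ecb
  Read 'e': push. Stack: ecbe
  Read 'a': push. Stack: ecbea
  Read 'd': push. Stack: ecbead
  Read 'b': push. Stack: ecbeadb
  Read 'b': matches stack top 'b' => pop. Stack: ecbead
  Read 'a': push. Stack: ecbeada
Final stack: "ecbeada" (length 7)

7


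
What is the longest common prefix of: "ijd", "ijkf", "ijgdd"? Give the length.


Words: ijd, ijkf, ijgdd
  Position 0: all 'i' => match
  Position 1: all 'j' => match
  Position 2: ('d', 'k', 'g') => mismatch, stop
LCP = "ij" (length 2)

2


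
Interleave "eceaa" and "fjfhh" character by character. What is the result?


Interleaving "eceaa" and "fjfhh":
  Position 0: 'e' from first, 'f' from second => "ef"
  Position 1: 'c' from first, 'j' from second => "cj"
  Position 2: 'e' from first, 'f' from second => "ef"
  Position 3: 'a' from first, 'h' from second => "ah"
  Position 4: 'a' from first, 'h' from second => "ah"
Result: efcjefahah

efcjefahah


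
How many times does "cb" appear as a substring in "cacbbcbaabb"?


Searching for "cb" in "cacbbcbaabb"
Scanning each position:
  Position 0: "ca" => no
  Position 1: "ac" => no
  Position 2: "cb" => MATCH
  Position 3: "bb" => no
  Position 4: "bc" => no
  Position 5: "cb" => MATCH
  Position 6: "ba" => no
  Position 7: "aa" => no
  Position 8: "ab" => no
  Position 9: "bb" => no
Total occurrences: 2

2


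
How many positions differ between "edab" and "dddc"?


Comparing "edab" and "dddc" position by position:
  Position 0: 'e' vs 'd' => DIFFER
  Position 1: 'd' vs 'd' => same
  Position 2: 'a' vs 'd' => DIFFER
  Position 3: 'b' vs 'c' => DIFFER
Positions that differ: 3

3


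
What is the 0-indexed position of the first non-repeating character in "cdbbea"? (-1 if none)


Input: cdbbea
Character frequencies:
  'a': 1
  'b': 2
  'c': 1
  'd': 1
  'e': 1
Scanning left to right for freq == 1:
  Position 0 ('c'): unique! => answer = 0

0


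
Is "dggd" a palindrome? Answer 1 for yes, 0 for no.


Input: dggd
Reversed: dggd
  Compare pos 0 ('d') with pos 3 ('d'): match
  Compare pos 1 ('g') with pos 2 ('g'): match
Result: palindrome

1


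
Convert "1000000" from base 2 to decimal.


Input: "1000000" in base 2
Positional expansion:
  Digit '1' (value 1) x 2^6 = 64
  Digit '0' (value 0) x 2^5 = 0
  Digit '0' (value 0) x 2^4 = 0
  Digit '0' (value 0) x 2^3 = 0
  Digit '0' (value 0) x 2^2 = 0
  Digit '0' (value 0) x 2^1 = 0
  Digit '0' (value 0) x 2^0 = 0
Sum = 64

64


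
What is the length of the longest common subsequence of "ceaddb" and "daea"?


LCS of "ceaddb" and "daea"
DP table:
           d    a    e    a
      0    0    0    0    0
  c   0    0    0    0    0
  e   0    0    0    1    1
  a   0    0    1    1    2
  d   0    1    1    1    2
  d   0    1    1    1    2
  b   0    1    1    1    2
LCS length = dp[6][4] = 2

2


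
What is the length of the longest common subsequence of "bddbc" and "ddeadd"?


LCS of "bddbc" and "ddeadd"
DP table:
           d    d    e    a    d    d
      0    0    0    0    0    0    0
  b   0    0    0    0    0    0    0
  d   0    1    1    1    1    1    1
  d   0    1    2    2    2    2    2
  b   0    1    2    2    2    2    2
  c   0    1    2    2    2    2    2
LCS length = dp[5][6] = 2

2


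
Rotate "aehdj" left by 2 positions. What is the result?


Input: "aehdj", rotate left by 2
First 2 characters: "ae"
Remaining characters: "hdj"
Concatenate remaining + first: "hdj" + "ae" = "hdjae"

hdjae


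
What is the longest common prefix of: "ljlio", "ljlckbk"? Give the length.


Words: ljlio, ljlckbk
  Position 0: all 'l' => match
  Position 1: all 'j' => match
  Position 2: all 'l' => match
  Position 3: ('i', 'c') => mismatch, stop
LCP = "ljl" (length 3)

3


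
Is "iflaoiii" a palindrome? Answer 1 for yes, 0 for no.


Input: iflaoiii
Reversed: iiioalfi
  Compare pos 0 ('i') with pos 7 ('i'): match
  Compare pos 1 ('f') with pos 6 ('i'): MISMATCH
  Compare pos 2 ('l') with pos 5 ('i'): MISMATCH
  Compare pos 3 ('a') with pos 4 ('o'): MISMATCH
Result: not a palindrome

0


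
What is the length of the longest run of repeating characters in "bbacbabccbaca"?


Input: "bbacbabccbaca"
Scanning for longest run:
  Position 1 ('b'): continues run of 'b', length=2
  Position 2 ('a'): new char, reset run to 1
  Position 3 ('c'): new char, reset run to 1
  Position 4 ('b'): new char, reset run to 1
  Position 5 ('a'): new char, reset run to 1
  Position 6 ('b'): new char, reset run to 1
  Position 7 ('c'): new char, reset run to 1
  Position 8 ('c'): continues run of 'c', length=2
  Position 9 ('b'): new char, reset run to 1
  Position 10 ('a'): new char, reset run to 1
  Position 11 ('c'): new char, reset run to 1
  Position 12 ('a'): new char, reset run to 1
Longest run: 'b' with length 2

2


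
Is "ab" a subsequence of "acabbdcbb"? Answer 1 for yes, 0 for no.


Check if "ab" is a subsequence of "acabbdcbb"
Greedy scan:
  Position 0 ('a'): matches sub[0] = 'a'
  Position 1 ('c'): no match needed
  Position 2 ('a'): no match needed
  Position 3 ('b'): matches sub[1] = 'b'
  Position 4 ('b'): no match needed
  Position 5 ('d'): no match needed
  Position 6 ('c'): no match needed
  Position 7 ('b'): no match needed
  Position 8 ('b'): no match needed
All 2 characters matched => is a subsequence

1


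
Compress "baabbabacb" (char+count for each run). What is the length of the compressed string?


Input: baabbabacb
Runs:
  'b' x 1 => "b1"
  'a' x 2 => "a2"
  'b' x 2 => "b2"
  'a' x 1 => "a1"
  'b' x 1 => "b1"
  'a' x 1 => "a1"
  'c' x 1 => "c1"
  'b' x 1 => "b1"
Compressed: "b1a2b2a1b1a1c1b1"
Compressed length: 16

16


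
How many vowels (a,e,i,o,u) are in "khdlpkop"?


Input: khdlpkop
Checking each character:
  'k' at position 0: consonant
  'h' at position 1: consonant
  'd' at position 2: consonant
  'l' at position 3: consonant
  'p' at position 4: consonant
  'k' at position 5: consonant
  'o' at position 6: vowel (running total: 1)
  'p' at position 7: consonant
Total vowels: 1

1


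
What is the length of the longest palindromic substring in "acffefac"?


Input: "acffefac"
Checking substrings for palindromes:
  [3:6] "fef" (len 3) => palindrome
  [2:4] "ff" (len 2) => palindrome
Longest palindromic substring: "fef" with length 3

3


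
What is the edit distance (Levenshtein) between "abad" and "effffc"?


Computing edit distance: "abad" -> "effffc"
DP table:
           e    f    f    f    f    c
      0    1    2    3    4    5    6
  a   1    1    2    3    4    5    6
  b   2    2    2    3    4    5    6
  a   3    3    3    3    4    5    6
  d   4    4    4    4    4    5    6
Edit distance = dp[4][6] = 6

6


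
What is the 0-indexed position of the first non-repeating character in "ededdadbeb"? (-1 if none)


Input: ededdadbeb
Character frequencies:
  'a': 1
  'b': 2
  'd': 4
  'e': 3
Scanning left to right for freq == 1:
  Position 0 ('e'): freq=3, skip
  Position 1 ('d'): freq=4, skip
  Position 2 ('e'): freq=3, skip
  Position 3 ('d'): freq=4, skip
  Position 4 ('d'): freq=4, skip
  Position 5 ('a'): unique! => answer = 5

5


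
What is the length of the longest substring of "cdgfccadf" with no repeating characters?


Input: "cdgfccadf"
Sliding window (track last position of each char):
  Position 0 ('c'): window [0,0] length 1 -- new best
  Position 1 ('d'): window [0,1] length 2 -- new best
  Position 2 ('g'): window [0,2] length 3 -- new best
  Position 3 ('f'): window [0,3] length 4 -- new best
  Position 4 ('c'): repeat (last at 0), move window start to 1
  Position 4 ('c'): window [1,4] length 4
  Position 5 ('c'): repeat (last at 4), move window start to 5
  Position 5 ('c'): window [5,5] length 1
  Position 6 ('a'): window [5,6] length 2
  Position 7 ('d'): window [5,7] length 3
  Position 8 ('f'): window [5,8] length 4
Longest substring with no repeats: "cdgf" with length 4

4


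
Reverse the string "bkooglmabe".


Input: bkooglmabe
Reading characters right to left:
  Position 9: 'e'
  Position 8: 'b'
  Position 7: 'a'
  Position 6: 'm'
  Position 5: 'l'
  Position 4: 'g'
  Position 3: 'o'
  Position 2: 'o'
  Position 1: 'k'
  Position 0: 'b'
Reversed: ebamlgookb

ebamlgookb


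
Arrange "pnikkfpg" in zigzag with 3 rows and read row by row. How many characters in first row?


Zigzag "pnikkfpg" into 3 rows:
Placing characters:
  'p' => row 0
  'n' => row 1
  'i' => row 2
  'k' => row 1
  'k' => row 0
  'f' => row 1
  'p' => row 2
  'g' => row 1
Rows:
  Row 0: "pk"
  Row 1: "nkfg"
  Row 2: "ip"
First row length: 2

2


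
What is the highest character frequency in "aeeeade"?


Input: aeeeade
Character counts:
  'a': 2
  'd': 1
  'e': 4
Maximum frequency: 4

4


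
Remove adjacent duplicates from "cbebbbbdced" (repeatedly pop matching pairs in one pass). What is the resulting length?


Input: cbebbbbdced
Stack-based adjacent duplicate removal:
  Read 'c': push. Stack: c
  Read 'b': push. Stack: cb
  Read 'e': push. Stack: cbe
  Read 'b': push. Stack: cbeb
  Read 'b': matches stack top 'b' => pop. Stack: cbe
  Read 'b': push. Stack: cbeb
  Read 'b': matches stack top 'b' => pop. Stack: cbe
  Read 'd': push. Stack: cbed
  Read 'c': push. Stack: cbedc
  Read 'e': push. Stack: cbedce
  Read 'd': push. Stack: cbedced
Final stack: "cbedced" (length 7)

7


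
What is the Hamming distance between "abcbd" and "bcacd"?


Comparing "abcbd" and "bcacd" position by position:
  Position 0: 'a' vs 'b' => differ
  Position 1: 'b' vs 'c' => differ
  Position 2: 'c' vs 'a' => differ
  Position 3: 'b' vs 'c' => differ
  Position 4: 'd' vs 'd' => same
Total differences (Hamming distance): 4

4


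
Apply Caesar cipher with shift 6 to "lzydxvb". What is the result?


Caesar cipher: shift "lzydxvb" by 6
  'l' (pos 11) + 6 = pos 17 = 'r'
  'z' (pos 25) + 6 = pos 5 = 'f'
  'y' (pos 24) + 6 = pos 4 = 'e'
  'd' (pos 3) + 6 = pos 9 = 'j'
  'x' (pos 23) + 6 = pos 3 = 'd'
  'v' (pos 21) + 6 = pos 1 = 'b'
  'b' (pos 1) + 6 = pos 7 = 'h'
Result: rfejdbh

rfejdbh


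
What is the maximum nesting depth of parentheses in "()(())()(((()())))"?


Input: "()(())()(((()())))"
Tracking depth:
  Position 0 '(': depth becomes 1
  Position 1 ')': depth becomes 0
  Position 2 '(': depth becomes 1
  Position 3 '(': depth becomes 2
  Position 4 ')': depth becomes 1
  Position 5 ')': depth becomes 0
  Position 6 '(': depth becomes 1
  Position 7 ')': depth becomes 0
  Position 8 '(': depth becomes 1
  Position 9 '(': depth becomes 2
  Position 10 '(': depth becomes 3
  Position 11 '(': depth becomes 4
  Position 12 ')': depth becomes 3
  Position 13 '(': depth becomes 4
  Position 14 ')': depth becomes 3
  Position 15 ')': depth becomes 2
  Position 16 ')': depth becomes 1
  Position 17 ')': depth becomes 0
Maximum depth reached: 4

4


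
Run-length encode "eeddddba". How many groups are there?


Input: eeddddba
Scanning for consecutive runs:
  Group 1: 'e' x 2 (positions 0-1)
  Group 2: 'd' x 4 (positions 2-5)
  Group 3: 'b' x 1 (positions 6-6)
  Group 4: 'a' x 1 (positions 7-7)
Total groups: 4

4


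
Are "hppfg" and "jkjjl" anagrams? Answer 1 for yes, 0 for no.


Strings: "hppfg", "jkjjl"
Sorted first:  fghpp
Sorted second: jjjkl
Differ at position 0: 'f' vs 'j' => not anagrams

0


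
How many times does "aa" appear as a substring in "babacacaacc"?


Searching for "aa" in "babacacaacc"
Scanning each position:
  Position 0: "ba" => no
  Position 1: "ab" => no
  Position 2: "ba" => no
  Position 3: "ac" => no
  Position 4: "ca" => no
  Position 5: "ac" => no
  Position 6: "ca" => no
  Position 7: "aa" => MATCH
  Position 8: "ac" => no
  Position 9: "cc" => no
Total occurrences: 1

1


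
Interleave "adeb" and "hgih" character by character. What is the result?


Interleaving "adeb" and "hgih":
  Position 0: 'a' from first, 'h' from second => "ah"
  Position 1: 'd' from first, 'g' from second => "dg"
  Position 2: 'e' from first, 'i' from second => "ei"
  Position 3: 'b' from first, 'h' from second => "bh"
Result: ahdgeibh

ahdgeibh


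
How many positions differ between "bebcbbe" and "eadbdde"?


Comparing "bebcbbe" and "eadbdde" position by position:
  Position 0: 'b' vs 'e' => DIFFER
  Position 1: 'e' vs 'a' => DIFFER
  Position 2: 'b' vs 'd' => DIFFER
  Position 3: 'c' vs 'b' => DIFFER
  Position 4: 'b' vs 'd' => DIFFER
  Position 5: 'b' vs 'd' => DIFFER
  Position 6: 'e' vs 'e' => same
Positions that differ: 6

6


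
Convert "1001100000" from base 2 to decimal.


Input: "1001100000" in base 2
Positional expansion:
  Digit '1' (value 1) x 2^9 = 512
  Digit '0' (value 0) x 2^8 = 0
  Digit '0' (value 0) x 2^7 = 0
  Digit '1' (value 1) x 2^6 = 64
  Digit '1' (value 1) x 2^5 = 32
  Digit '0' (value 0) x 2^4 = 0
  Digit '0' (value 0) x 2^3 = 0
  Digit '0' (value 0) x 2^2 = 0
  Digit '0' (value 0) x 2^1 = 0
  Digit '0' (value 0) x 2^0 = 0
Sum = 608

608


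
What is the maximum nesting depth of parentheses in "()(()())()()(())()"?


Input: "()(()())()()(())()"
Tracking depth:
  Position 0 '(': depth becomes 1
  Position 1 ')': depth becomes 0
  Position 2 '(': depth becomes 1
  Position 3 '(': depth becomes 2
  Position 4 ')': depth becomes 1
  Position 5 '(': depth becomes 2
  Position 6 ')': depth becomes 1
  Position 7 ')': depth becomes 0
  Position 8 '(': depth becomes 1
  Position 9 ')': depth becomes 0
  Position 10 '(': depth becomes 1
  Position 11 ')': depth becomes 0
  Position 12 '(': depth becomes 1
  Position 13 '(': depth becomes 2
  Position 14 ')': depth becomes 1
  Position 15 ')': depth becomes 0
  Position 16 '(': depth becomes 1
  Position 17 ')': depth becomes 0
Maximum depth reached: 2

2


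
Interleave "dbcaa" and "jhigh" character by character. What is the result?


Interleaving "dbcaa" and "jhigh":
  Position 0: 'd' from first, 'j' from second => "dj"
  Position 1: 'b' from first, 'h' from second => "bh"
  Position 2: 'c' from first, 'i' from second => "ci"
  Position 3: 'a' from first, 'g' from second => "ag"
  Position 4: 'a' from first, 'h' from second => "ah"
Result: djbhciagah

djbhciagah


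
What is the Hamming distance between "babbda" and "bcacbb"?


Comparing "babbda" and "bcacbb" position by position:
  Position 0: 'b' vs 'b' => same
  Position 1: 'a' vs 'c' => differ
  Position 2: 'b' vs 'a' => differ
  Position 3: 'b' vs 'c' => differ
  Position 4: 'd' vs 'b' => differ
  Position 5: 'a' vs 'b' => differ
Total differences (Hamming distance): 5

5


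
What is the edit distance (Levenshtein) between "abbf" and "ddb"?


Computing edit distance: "abbf" -> "ddb"
DP table:
           d    d    b
      0    1    2    3
  a   1    1    2    3
  b   2    2    2    2
  b   3    3    3    2
  f   4    4    4    3
Edit distance = dp[4][3] = 3

3


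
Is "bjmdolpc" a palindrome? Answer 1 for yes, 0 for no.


Input: bjmdolpc
Reversed: cplodmjb
  Compare pos 0 ('b') with pos 7 ('c'): MISMATCH
  Compare pos 1 ('j') with pos 6 ('p'): MISMATCH
  Compare pos 2 ('m') with pos 5 ('l'): MISMATCH
  Compare pos 3 ('d') with pos 4 ('o'): MISMATCH
Result: not a palindrome

0


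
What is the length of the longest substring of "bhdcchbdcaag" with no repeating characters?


Input: "bhdcchbdcaag"
Sliding window (track last position of each char):
  Position 0 ('b'): window [0,0] length 1 -- new best
  Position 1 ('h'): window [0,1] length 2 -- new best
  Position 2 ('d'): window [0,2] length 3 -- new best
  Position 3 ('c'): window [0,3] length 4 -- new best
  Position 4 ('c'): repeat (last at 3), move window start to 4
  Position 4 ('c'): window [4,4] length 1
  Position 5 ('h'): window [4,5] length 2
  Position 6 ('b'): window [4,6] length 3
  Position 7 ('d'): window [4,7] length 4
  Position 8 ('c'): repeat (last at 4), move window start to 5
  Position 8 ('c'): window [5,8] length 4
  Position 9 ('a'): window [5,9] length 5 -- new best
  Position 10 ('a'): repeat (last at 9), move window start to 10
  Position 10 ('a'): window [10,10] length 1
  Position 11 ('g'): window [10,11] length 2
Longest substring with no repeats: "hbdca" with length 5

5


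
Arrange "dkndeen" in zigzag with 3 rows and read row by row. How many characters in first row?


Zigzag "dkndeen" into 3 rows:
Placing characters:
  'd' => row 0
  'k' => row 1
  'n' => row 2
  'd' => row 1
  'e' => row 0
  'e' => row 1
  'n' => row 2
Rows:
  Row 0: "de"
  Row 1: "kde"
  Row 2: "nn"
First row length: 2

2


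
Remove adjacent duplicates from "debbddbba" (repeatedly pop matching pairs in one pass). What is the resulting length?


Input: debbddbba
Stack-based adjacent duplicate removal:
  Read 'd': push. Stack: d
  Read 'e': push. Stack: de
  Read 'b': push. Stack: deb
  Read 'b': matches stack top 'b' => pop. Stack: de
  Read 'd': push. Stack: ded
  Read 'd': matches stack top 'd' => pop. Stack: de
  Read 'b': push. Stack: deb
  Read 'b': matches stack top 'b' => pop. Stack: de
  Read 'a': push. Stack: dea
Final stack: "dea" (length 3)

3


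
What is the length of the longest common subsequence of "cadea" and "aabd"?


LCS of "cadea" and "aabd"
DP table:
           a    a    b    d
      0    0    0    0    0
  c   0    0    0    0    0
  a   0    1    1    1    1
  d   0    1    1    1    2
  e   0    1    1    1    2
  a   0    1    2    2    2
LCS length = dp[5][4] = 2

2


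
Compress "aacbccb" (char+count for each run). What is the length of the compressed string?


Input: aacbccb
Runs:
  'a' x 2 => "a2"
  'c' x 1 => "c1"
  'b' x 1 => "b1"
  'c' x 2 => "c2"
  'b' x 1 => "b1"
Compressed: "a2c1b1c2b1"
Compressed length: 10

10


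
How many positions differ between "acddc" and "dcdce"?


Comparing "acddc" and "dcdce" position by position:
  Position 0: 'a' vs 'd' => DIFFER
  Position 1: 'c' vs 'c' => same
  Position 2: 'd' vs 'd' => same
  Position 3: 'd' vs 'c' => DIFFER
  Position 4: 'c' vs 'e' => DIFFER
Positions that differ: 3

3


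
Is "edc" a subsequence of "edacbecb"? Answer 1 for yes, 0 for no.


Check if "edc" is a subsequence of "edacbecb"
Greedy scan:
  Position 0 ('e'): matches sub[0] = 'e'
  Position 1 ('d'): matches sub[1] = 'd'
  Position 2 ('a'): no match needed
  Position 3 ('c'): matches sub[2] = 'c'
  Position 4 ('b'): no match needed
  Position 5 ('e'): no match needed
  Position 6 ('c'): no match needed
  Position 7 ('b'): no match needed
All 3 characters matched => is a subsequence

1


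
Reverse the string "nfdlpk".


Input: nfdlpk
Reading characters right to left:
  Position 5: 'k'
  Position 4: 'p'
  Position 3: 'l'
  Position 2: 'd'
  Position 1: 'f'
  Position 0: 'n'
Reversed: kpldfn

kpldfn


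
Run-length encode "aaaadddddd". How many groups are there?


Input: aaaadddddd
Scanning for consecutive runs:
  Group 1: 'a' x 4 (positions 0-3)
  Group 2: 'd' x 6 (positions 4-9)
Total groups: 2

2


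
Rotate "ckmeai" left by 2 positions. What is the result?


Input: "ckmeai", rotate left by 2
First 2 characters: "ck"
Remaining characters: "meai"
Concatenate remaining + first: "meai" + "ck" = "meaick"

meaick


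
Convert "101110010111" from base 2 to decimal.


Input: "101110010111" in base 2
Positional expansion:
  Digit '1' (value 1) x 2^11 = 2048
  Digit '0' (value 0) x 2^10 = 0
  Digit '1' (value 1) x 2^9 = 512
  Digit '1' (value 1) x 2^8 = 256
  Digit '1' (value 1) x 2^7 = 128
  Digit '0' (value 0) x 2^6 = 0
  Digit '0' (value 0) x 2^5 = 0
  Digit '1' (value 1) x 2^4 = 16
  Digit '0' (value 0) x 2^3 = 0
  Digit '1' (value 1) x 2^2 = 4
  Digit '1' (value 1) x 2^1 = 2
  Digit '1' (value 1) x 2^0 = 1
Sum = 2967

2967


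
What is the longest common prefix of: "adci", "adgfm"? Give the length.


Words: adci, adgfm
  Position 0: all 'a' => match
  Position 1: all 'd' => match
  Position 2: ('c', 'g') => mismatch, stop
LCP = "ad" (length 2)

2


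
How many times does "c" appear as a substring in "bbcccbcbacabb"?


Searching for "c" in "bbcccbcbacabb"
Scanning each position:
  Position 0: "b" => no
  Position 1: "b" => no
  Position 2: "c" => MATCH
  Position 3: "c" => MATCH
  Position 4: "c" => MATCH
  Position 5: "b" => no
  Position 6: "c" => MATCH
  Position 7: "b" => no
  Position 8: "a" => no
  Position 9: "c" => MATCH
  Position 10: "a" => no
  Position 11: "b" => no
  Position 12: "b" => no
Total occurrences: 5

5


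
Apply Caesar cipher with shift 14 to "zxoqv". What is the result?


Caesar cipher: shift "zxoqv" by 14
  'z' (pos 25) + 14 = pos 13 = 'n'
  'x' (pos 23) + 14 = pos 11 = 'l'
  'o' (pos 14) + 14 = pos 2 = 'c'
  'q' (pos 16) + 14 = pos 4 = 'e'
  'v' (pos 21) + 14 = pos 9 = 'j'
Result: nlcej

nlcej


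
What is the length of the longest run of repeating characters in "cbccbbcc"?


Input: "cbccbbcc"
Scanning for longest run:
  Position 1 ('b'): new char, reset run to 1
  Position 2 ('c'): new char, reset run to 1
  Position 3 ('c'): continues run of 'c', length=2
  Position 4 ('b'): new char, reset run to 1
  Position 5 ('b'): continues run of 'b', length=2
  Position 6 ('c'): new char, reset run to 1
  Position 7 ('c'): continues run of 'c', length=2
Longest run: 'c' with length 2

2


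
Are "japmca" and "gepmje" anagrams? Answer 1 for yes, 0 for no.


Strings: "japmca", "gepmje"
Sorted first:  aacjmp
Sorted second: eegjmp
Differ at position 0: 'a' vs 'e' => not anagrams

0


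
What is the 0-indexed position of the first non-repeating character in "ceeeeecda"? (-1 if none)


Input: ceeeeecda
Character frequencies:
  'a': 1
  'c': 2
  'd': 1
  'e': 5
Scanning left to right for freq == 1:
  Position 0 ('c'): freq=2, skip
  Position 1 ('e'): freq=5, skip
  Position 2 ('e'): freq=5, skip
  Position 3 ('e'): freq=5, skip
  Position 4 ('e'): freq=5, skip
  Position 5 ('e'): freq=5, skip
  Position 6 ('c'): freq=2, skip
  Position 7 ('d'): unique! => answer = 7

7


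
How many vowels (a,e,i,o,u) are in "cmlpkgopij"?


Input: cmlpkgopij
Checking each character:
  'c' at position 0: consonant
  'm' at position 1: consonant
  'l' at position 2: consonant
  'p' at position 3: consonant
  'k' at position 4: consonant
  'g' at position 5: consonant
  'o' at position 6: vowel (running total: 1)
  'p' at position 7: consonant
  'i' at position 8: vowel (running total: 2)
  'j' at position 9: consonant
Total vowels: 2

2


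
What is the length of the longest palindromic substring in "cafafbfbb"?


Input: "cafafbfbb"
Checking substrings for palindromes:
  [1:4] "afa" (len 3) => palindrome
  [2:5] "faf" (len 3) => palindrome
  [4:7] "fbf" (len 3) => palindrome
  [5:8] "bfb" (len 3) => palindrome
  [7:9] "bb" (len 2) => palindrome
Longest palindromic substring: "afa" with length 3

3


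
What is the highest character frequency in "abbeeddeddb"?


Input: abbeeddeddb
Character counts:
  'a': 1
  'b': 3
  'd': 4
  'e': 3
Maximum frequency: 4

4


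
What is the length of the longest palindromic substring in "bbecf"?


Input: "bbecf"
Checking substrings for palindromes:
  [0:2] "bb" (len 2) => palindrome
Longest palindromic substring: "bb" with length 2

2


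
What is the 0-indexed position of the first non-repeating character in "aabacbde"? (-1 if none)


Input: aabacbde
Character frequencies:
  'a': 3
  'b': 2
  'c': 1
  'd': 1
  'e': 1
Scanning left to right for freq == 1:
  Position 0 ('a'): freq=3, skip
  Position 1 ('a'): freq=3, skip
  Position 2 ('b'): freq=2, skip
  Position 3 ('a'): freq=3, skip
  Position 4 ('c'): unique! => answer = 4

4


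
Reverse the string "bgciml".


Input: bgciml
Reading characters right to left:
  Position 5: 'l'
  Position 4: 'm'
  Position 3: 'i'
  Position 2: 'c'
  Position 1: 'g'
  Position 0: 'b'
Reversed: lmicgb

lmicgb


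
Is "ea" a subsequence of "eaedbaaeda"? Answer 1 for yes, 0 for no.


Check if "ea" is a subsequence of "eaedbaaeda"
Greedy scan:
  Position 0 ('e'): matches sub[0] = 'e'
  Position 1 ('a'): matches sub[1] = 'a'
  Position 2 ('e'): no match needed
  Position 3 ('d'): no match needed
  Position 4 ('b'): no match needed
  Position 5 ('a'): no match needed
  Position 6 ('a'): no match needed
  Position 7 ('e'): no match needed
  Position 8 ('d'): no match needed
  Position 9 ('a'): no match needed
All 2 characters matched => is a subsequence

1


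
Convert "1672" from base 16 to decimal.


Input: "1672" in base 16
Positional expansion:
  Digit '1' (value 1) x 16^3 = 4096
  Digit '6' (value 6) x 16^2 = 1536
  Digit '7' (value 7) x 16^1 = 112
  Digit '2' (value 2) x 16^0 = 2
Sum = 5746

5746


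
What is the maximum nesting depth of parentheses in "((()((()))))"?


Input: "((()((()))))"
Tracking depth:
  Position 0 '(': depth becomes 1
  Position 1 '(': depth becomes 2
  Position 2 '(': depth becomes 3
  Position 3 ')': depth becomes 2
  Position 4 '(': depth becomes 3
  Position 5 '(': depth becomes 4
  Position 6 '(': depth becomes 5
  Position 7 ')': depth becomes 4
  Position 8 ')': depth becomes 3
  Position 9 ')': depth becomes 2
  Position 10 ')': depth becomes 1
  Position 11 ')': depth becomes 0
Maximum depth reached: 5

5


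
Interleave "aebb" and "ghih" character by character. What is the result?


Interleaving "aebb" and "ghih":
  Position 0: 'a' from first, 'g' from second => "ag"
  Position 1: 'e' from first, 'h' from second => "eh"
  Position 2: 'b' from first, 'i' from second => "bi"
  Position 3: 'b' from first, 'h' from second => "bh"
Result: agehbibh

agehbibh


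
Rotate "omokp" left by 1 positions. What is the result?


Input: "omokp", rotate left by 1
First 1 characters: "o"
Remaining characters: "mokp"
Concatenate remaining + first: "mokp" + "o" = "mokpo"

mokpo


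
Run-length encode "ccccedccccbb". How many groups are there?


Input: ccccedccccbb
Scanning for consecutive runs:
  Group 1: 'c' x 4 (positions 0-3)
  Group 2: 'e' x 1 (positions 4-4)
  Group 3: 'd' x 1 (positions 5-5)
  Group 4: 'c' x 4 (positions 6-9)
  Group 5: 'b' x 2 (positions 10-11)
Total groups: 5

5


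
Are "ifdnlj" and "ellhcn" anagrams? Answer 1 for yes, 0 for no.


Strings: "ifdnlj", "ellhcn"
Sorted first:  dfijln
Sorted second: cehlln
Differ at position 0: 'd' vs 'c' => not anagrams

0


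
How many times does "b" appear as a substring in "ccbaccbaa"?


Searching for "b" in "ccbaccbaa"
Scanning each position:
  Position 0: "c" => no
  Position 1: "c" => no
  Position 2: "b" => MATCH
  Position 3: "a" => no
  Position 4: "c" => no
  Position 5: "c" => no
  Position 6: "b" => MATCH
  Position 7: "a" => no
  Position 8: "a" => no
Total occurrences: 2

2


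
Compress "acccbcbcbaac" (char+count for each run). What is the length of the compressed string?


Input: acccbcbcbaac
Runs:
  'a' x 1 => "a1"
  'c' x 3 => "c3"
  'b' x 1 => "b1"
  'c' x 1 => "c1"
  'b' x 1 => "b1"
  'c' x 1 => "c1"
  'b' x 1 => "b1"
  'a' x 2 => "a2"
  'c' x 1 => "c1"
Compressed: "a1c3b1c1b1c1b1a2c1"
Compressed length: 18

18


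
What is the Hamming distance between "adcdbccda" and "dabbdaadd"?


Comparing "adcdbccda" and "dabbdaadd" position by position:
  Position 0: 'a' vs 'd' => differ
  Position 1: 'd' vs 'a' => differ
  Position 2: 'c' vs 'b' => differ
  Position 3: 'd' vs 'b' => differ
  Position 4: 'b' vs 'd' => differ
  Position 5: 'c' vs 'a' => differ
  Position 6: 'c' vs 'a' => differ
  Position 7: 'd' vs 'd' => same
  Position 8: 'a' vs 'd' => differ
Total differences (Hamming distance): 8

8


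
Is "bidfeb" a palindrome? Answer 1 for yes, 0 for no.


Input: bidfeb
Reversed: befdib
  Compare pos 0 ('b') with pos 5 ('b'): match
  Compare pos 1 ('i') with pos 4 ('e'): MISMATCH
  Compare pos 2 ('d') with pos 3 ('f'): MISMATCH
Result: not a palindrome

0


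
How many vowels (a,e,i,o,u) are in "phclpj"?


Input: phclpj
Checking each character:
  'p' at position 0: consonant
  'h' at position 1: consonant
  'c' at position 2: consonant
  'l' at position 3: consonant
  'p' at position 4: consonant
  'j' at position 5: consonant
Total vowels: 0

0


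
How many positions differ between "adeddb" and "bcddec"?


Comparing "adeddb" and "bcddec" position by position:
  Position 0: 'a' vs 'b' => DIFFER
  Position 1: 'd' vs 'c' => DIFFER
  Position 2: 'e' vs 'd' => DIFFER
  Position 3: 'd' vs 'd' => same
  Position 4: 'd' vs 'e' => DIFFER
  Position 5: 'b' vs 'c' => DIFFER
Positions that differ: 5

5


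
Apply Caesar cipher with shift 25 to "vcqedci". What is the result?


Caesar cipher: shift "vcqedci" by 25
  'v' (pos 21) + 25 = pos 20 = 'u'
  'c' (pos 2) + 25 = pos 1 = 'b'
  'q' (pos 16) + 25 = pos 15 = 'p'
  'e' (pos 4) + 25 = pos 3 = 'd'
  'd' (pos 3) + 25 = pos 2 = 'c'
  'c' (pos 2) + 25 = pos 1 = 'b'
  'i' (pos 8) + 25 = pos 7 = 'h'
Result: ubpdcbh

ubpdcbh


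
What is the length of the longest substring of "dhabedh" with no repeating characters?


Input: "dhabedh"
Sliding window (track last position of each char):
  Position 0 ('d'): window [0,0] length 1 -- new best
  Position 1 ('h'): window [0,1] length 2 -- new best
  Position 2 ('a'): window [0,2] length 3 -- new best
  Position 3 ('b'): window [0,3] length 4 -- new best
  Position 4 ('e'): window [0,4] length 5 -- new best
  Position 5 ('d'): repeat (last at 0), move window start to 1
  Position 5 ('d'): window [1,5] length 5
  Position 6 ('h'): repeat (last at 1), move window start to 2
  Position 6 ('h'): window [2,6] length 5
Longest substring with no repeats: "dhabe" with length 5

5


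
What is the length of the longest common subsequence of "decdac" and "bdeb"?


LCS of "decdac" and "bdeb"
DP table:
           b    d    e    b
      0    0    0    0    0
  d   0    0    1    1    1
  e   0    0    1    2    2
  c   0    0    1    2    2
  d   0    0    1    2    2
  a   0    0    1    2    2
  c   0    0    1    2    2
LCS length = dp[6][4] = 2

2


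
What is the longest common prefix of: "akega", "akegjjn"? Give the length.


Words: akega, akegjjn
  Position 0: all 'a' => match
  Position 1: all 'k' => match
  Position 2: all 'e' => match
  Position 3: all 'g' => match
  Position 4: ('a', 'j') => mismatch, stop
LCP = "akeg" (length 4)

4


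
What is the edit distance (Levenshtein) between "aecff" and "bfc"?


Computing edit distance: "aecff" -> "bfc"
DP table:
           b    f    c
      0    1    2    3
  a   1    1    2    3
  e   2    2    2    3
  c   3    3    3    2
  f   4    4    3    3
  f   5    5    4    4
Edit distance = dp[5][3] = 4

4


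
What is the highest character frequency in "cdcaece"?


Input: cdcaece
Character counts:
  'a': 1
  'c': 3
  'd': 1
  'e': 2
Maximum frequency: 3

3


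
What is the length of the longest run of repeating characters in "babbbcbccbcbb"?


Input: "babbbcbccbcbb"
Scanning for longest run:
  Position 1 ('a'): new char, reset run to 1
  Position 2 ('b'): new char, reset run to 1
  Position 3 ('b'): continues run of 'b', length=2
  Position 4 ('b'): continues run of 'b', length=3
  Position 5 ('c'): new char, reset run to 1
  Position 6 ('b'): new char, reset run to 1
  Position 7 ('c'): new char, reset run to 1
  Position 8 ('c'): continues run of 'c', length=2
  Position 9 ('b'): new char, reset run to 1
  Position 10 ('c'): new char, reset run to 1
  Position 11 ('b'): new char, reset run to 1
  Position 12 ('b'): continues run of 'b', length=2
Longest run: 'b' with length 3

3


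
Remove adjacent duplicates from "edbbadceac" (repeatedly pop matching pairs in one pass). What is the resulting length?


Input: edbbadceac
Stack-based adjacent duplicate removal:
  Read 'e': push. Stack: e
  Read 'd': push. Stack: ed
  Read 'b': push. Stack: edb
  Read 'b': matches stack top 'b' => pop. Stack: ed
  Read 'a': push. Stack: eda
  Read 'd': push. Stack: edad
  Read 'c': push. Stack: edadc
  Read 'e': push. Stack: edadce
  Read 'a': push. Stack: edadcea
  Read 'c': push. Stack: edadceac
Final stack: "edadceac" (length 8)

8


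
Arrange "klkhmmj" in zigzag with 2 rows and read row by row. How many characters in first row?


Zigzag "klkhmmj" into 2 rows:
Placing characters:
  'k' => row 0
  'l' => row 1
  'k' => row 0
  'h' => row 1
  'm' => row 0
  'm' => row 1
  'j' => row 0
Rows:
  Row 0: "kkmj"
  Row 1: "lhm"
First row length: 4

4


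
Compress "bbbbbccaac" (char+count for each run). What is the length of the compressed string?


Input: bbbbbccaac
Runs:
  'b' x 5 => "b5"
  'c' x 2 => "c2"
  'a' x 2 => "a2"
  'c' x 1 => "c1"
Compressed: "b5c2a2c1"
Compressed length: 8

8
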